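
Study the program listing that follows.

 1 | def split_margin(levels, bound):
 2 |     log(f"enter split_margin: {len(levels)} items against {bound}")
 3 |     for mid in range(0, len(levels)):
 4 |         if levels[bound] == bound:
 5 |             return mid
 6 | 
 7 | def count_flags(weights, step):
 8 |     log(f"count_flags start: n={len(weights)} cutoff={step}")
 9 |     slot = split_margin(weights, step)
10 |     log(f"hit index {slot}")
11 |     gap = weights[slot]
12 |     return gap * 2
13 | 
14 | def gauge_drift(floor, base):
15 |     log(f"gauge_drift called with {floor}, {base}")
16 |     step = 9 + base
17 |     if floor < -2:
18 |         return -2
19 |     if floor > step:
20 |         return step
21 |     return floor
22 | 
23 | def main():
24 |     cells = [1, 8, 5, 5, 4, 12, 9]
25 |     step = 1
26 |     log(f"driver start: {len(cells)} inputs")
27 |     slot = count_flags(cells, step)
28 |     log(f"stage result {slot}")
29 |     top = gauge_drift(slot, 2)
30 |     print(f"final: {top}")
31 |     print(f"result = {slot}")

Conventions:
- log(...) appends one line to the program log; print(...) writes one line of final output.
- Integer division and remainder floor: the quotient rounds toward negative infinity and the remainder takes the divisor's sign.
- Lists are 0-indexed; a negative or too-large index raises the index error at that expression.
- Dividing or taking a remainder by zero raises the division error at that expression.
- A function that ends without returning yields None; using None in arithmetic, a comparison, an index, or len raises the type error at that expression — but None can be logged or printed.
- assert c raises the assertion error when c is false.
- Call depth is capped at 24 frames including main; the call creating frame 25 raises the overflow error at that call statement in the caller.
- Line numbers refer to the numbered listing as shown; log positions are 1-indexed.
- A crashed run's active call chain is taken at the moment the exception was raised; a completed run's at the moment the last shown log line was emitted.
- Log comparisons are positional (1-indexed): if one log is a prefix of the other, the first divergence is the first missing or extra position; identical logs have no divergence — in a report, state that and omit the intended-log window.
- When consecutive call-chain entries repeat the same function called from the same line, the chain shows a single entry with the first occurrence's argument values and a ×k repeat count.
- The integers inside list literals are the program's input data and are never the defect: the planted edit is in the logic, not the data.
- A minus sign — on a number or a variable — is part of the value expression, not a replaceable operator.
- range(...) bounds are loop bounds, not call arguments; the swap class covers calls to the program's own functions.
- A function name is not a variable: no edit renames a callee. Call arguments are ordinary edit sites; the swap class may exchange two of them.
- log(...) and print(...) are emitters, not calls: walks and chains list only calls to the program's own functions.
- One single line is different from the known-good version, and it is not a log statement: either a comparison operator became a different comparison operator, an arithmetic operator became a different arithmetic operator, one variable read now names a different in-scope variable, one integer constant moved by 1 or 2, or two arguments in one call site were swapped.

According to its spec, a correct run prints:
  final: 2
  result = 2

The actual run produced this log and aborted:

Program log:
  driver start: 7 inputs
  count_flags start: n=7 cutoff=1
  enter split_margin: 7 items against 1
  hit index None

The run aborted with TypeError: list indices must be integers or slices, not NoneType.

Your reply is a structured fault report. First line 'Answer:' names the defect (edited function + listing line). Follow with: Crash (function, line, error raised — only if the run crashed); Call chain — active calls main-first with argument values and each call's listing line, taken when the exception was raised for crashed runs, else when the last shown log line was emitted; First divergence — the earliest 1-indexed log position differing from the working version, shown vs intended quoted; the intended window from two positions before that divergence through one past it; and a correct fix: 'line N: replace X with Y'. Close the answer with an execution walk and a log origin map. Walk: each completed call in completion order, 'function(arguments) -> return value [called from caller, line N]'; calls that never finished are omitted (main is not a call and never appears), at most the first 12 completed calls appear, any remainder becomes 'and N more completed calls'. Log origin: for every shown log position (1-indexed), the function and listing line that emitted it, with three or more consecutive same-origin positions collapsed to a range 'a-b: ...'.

Answer: the defect is in split_margin at line 4.
The tell: Log line 4 is where behavior first shows: 'hit index None' appears instead of 'hit index 0'.
Crash: count_flags, line 11, TypeError.
Call chain: main -> count_flags([1, 8, 5, 5, 4, 12, 9], 1) (called at line 27).
First divergence: position 4; shown 'hit index None' vs intended 'hit index 0'.
Intended log window:
  2: count_flags start: n=7 cutoff=1
  3: enter split_margin: 7 items against 1
  4: hit index 0
  5: stage result 2
Execution walk:
  split_margin([1, 8, 5, 5, 4, 12, 9], 1) -> None  [called from count_flags, line 9]
Log origin:
  1: emitted by main (line 26)
  2: emitted by count_flags (line 8)
  3: emitted by split_margin (line 2)
  4: emitted by count_flags (line 10)
A correct fix: line 4: replace `levels[bound]` with `levels[mid]`.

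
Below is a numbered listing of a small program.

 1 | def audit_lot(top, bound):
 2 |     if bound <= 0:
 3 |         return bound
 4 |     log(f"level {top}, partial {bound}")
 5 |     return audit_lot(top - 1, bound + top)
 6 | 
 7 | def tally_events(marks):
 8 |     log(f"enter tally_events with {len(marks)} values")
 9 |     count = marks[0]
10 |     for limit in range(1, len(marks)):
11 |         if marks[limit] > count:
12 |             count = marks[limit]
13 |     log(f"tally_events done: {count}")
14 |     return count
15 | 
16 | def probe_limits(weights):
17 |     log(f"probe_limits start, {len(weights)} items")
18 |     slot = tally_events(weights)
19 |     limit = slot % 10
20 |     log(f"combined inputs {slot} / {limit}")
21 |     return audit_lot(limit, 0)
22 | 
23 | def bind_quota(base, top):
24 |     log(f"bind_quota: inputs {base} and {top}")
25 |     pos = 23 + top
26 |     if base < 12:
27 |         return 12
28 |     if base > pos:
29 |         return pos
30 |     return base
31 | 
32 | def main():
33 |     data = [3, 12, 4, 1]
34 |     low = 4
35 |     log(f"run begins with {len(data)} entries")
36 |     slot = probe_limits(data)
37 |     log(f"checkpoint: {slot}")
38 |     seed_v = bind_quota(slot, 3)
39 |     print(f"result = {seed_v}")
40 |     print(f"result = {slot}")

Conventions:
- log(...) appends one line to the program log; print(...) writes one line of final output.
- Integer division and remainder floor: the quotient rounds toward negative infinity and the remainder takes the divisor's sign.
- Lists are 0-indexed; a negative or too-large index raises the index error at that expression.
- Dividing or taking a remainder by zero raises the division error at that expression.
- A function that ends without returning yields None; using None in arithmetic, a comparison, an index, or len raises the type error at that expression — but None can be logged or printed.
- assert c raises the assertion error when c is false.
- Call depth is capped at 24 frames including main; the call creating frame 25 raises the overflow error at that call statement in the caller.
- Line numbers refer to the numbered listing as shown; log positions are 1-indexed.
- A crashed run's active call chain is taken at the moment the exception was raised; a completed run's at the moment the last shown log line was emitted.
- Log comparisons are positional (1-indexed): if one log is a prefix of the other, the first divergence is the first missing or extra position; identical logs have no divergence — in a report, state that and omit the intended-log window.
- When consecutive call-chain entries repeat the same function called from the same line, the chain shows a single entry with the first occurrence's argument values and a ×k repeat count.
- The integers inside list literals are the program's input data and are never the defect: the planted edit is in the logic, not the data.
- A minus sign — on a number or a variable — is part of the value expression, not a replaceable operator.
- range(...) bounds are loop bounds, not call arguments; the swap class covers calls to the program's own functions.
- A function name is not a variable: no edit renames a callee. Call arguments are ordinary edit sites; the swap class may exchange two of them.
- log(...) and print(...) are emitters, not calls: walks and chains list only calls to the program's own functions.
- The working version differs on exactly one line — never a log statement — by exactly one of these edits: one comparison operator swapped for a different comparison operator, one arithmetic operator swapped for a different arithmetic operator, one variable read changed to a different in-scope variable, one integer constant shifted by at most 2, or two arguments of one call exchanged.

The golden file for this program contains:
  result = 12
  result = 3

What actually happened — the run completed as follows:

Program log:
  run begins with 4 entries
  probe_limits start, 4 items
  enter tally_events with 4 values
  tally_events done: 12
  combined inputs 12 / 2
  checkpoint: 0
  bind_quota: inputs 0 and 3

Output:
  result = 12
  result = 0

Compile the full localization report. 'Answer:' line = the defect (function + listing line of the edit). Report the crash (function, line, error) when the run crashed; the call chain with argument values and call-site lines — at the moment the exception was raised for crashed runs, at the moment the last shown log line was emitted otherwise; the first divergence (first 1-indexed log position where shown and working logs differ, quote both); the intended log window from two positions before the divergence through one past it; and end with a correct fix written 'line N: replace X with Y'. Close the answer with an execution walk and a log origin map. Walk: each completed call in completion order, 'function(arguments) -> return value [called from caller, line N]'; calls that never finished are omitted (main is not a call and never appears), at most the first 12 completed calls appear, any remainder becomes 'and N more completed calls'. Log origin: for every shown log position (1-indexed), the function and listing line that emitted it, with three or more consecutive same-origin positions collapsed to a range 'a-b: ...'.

Answer: the defect is in audit_lot at line 2.
Key observation: Position 6 is the first bad log line: 'checkpoint: 0' should read 'level 2, partial 0'.
Call chain: main -> bind_quota(0, 3) (called at line 38).
First divergence: position 6 — the shown line 'checkpoint: 0' should read 'level 2, partial 0'.
Intended log window:
  4: tally_events done: 12
  5: combined inputs 12 / 2
  6: level 2, partial 0
  7: level 1, partial 2
Execution walk:
  tally_events([3, 12, 4, 1]) -> 12  [called from probe_limits, line 18]
  audit_lot(2, 0) -> 0  [called from probe_limits, line 21]
  probe_limits([3, 12, 4, 1]) -> 0  [called from main, line 36]
  bind_quota(0, 3) -> 12  [called from main, line 38]
Log origin:
  1: from main, line 35
  2: from probe_limits, line 17
  3: from tally_events, line 8
  4: from tally_events, line 13
  5: from probe_limits, line 20
  6: from main, line 37
  7: from bind_quota, line 24
A correct fix: line 2: replace `bound` with `top`.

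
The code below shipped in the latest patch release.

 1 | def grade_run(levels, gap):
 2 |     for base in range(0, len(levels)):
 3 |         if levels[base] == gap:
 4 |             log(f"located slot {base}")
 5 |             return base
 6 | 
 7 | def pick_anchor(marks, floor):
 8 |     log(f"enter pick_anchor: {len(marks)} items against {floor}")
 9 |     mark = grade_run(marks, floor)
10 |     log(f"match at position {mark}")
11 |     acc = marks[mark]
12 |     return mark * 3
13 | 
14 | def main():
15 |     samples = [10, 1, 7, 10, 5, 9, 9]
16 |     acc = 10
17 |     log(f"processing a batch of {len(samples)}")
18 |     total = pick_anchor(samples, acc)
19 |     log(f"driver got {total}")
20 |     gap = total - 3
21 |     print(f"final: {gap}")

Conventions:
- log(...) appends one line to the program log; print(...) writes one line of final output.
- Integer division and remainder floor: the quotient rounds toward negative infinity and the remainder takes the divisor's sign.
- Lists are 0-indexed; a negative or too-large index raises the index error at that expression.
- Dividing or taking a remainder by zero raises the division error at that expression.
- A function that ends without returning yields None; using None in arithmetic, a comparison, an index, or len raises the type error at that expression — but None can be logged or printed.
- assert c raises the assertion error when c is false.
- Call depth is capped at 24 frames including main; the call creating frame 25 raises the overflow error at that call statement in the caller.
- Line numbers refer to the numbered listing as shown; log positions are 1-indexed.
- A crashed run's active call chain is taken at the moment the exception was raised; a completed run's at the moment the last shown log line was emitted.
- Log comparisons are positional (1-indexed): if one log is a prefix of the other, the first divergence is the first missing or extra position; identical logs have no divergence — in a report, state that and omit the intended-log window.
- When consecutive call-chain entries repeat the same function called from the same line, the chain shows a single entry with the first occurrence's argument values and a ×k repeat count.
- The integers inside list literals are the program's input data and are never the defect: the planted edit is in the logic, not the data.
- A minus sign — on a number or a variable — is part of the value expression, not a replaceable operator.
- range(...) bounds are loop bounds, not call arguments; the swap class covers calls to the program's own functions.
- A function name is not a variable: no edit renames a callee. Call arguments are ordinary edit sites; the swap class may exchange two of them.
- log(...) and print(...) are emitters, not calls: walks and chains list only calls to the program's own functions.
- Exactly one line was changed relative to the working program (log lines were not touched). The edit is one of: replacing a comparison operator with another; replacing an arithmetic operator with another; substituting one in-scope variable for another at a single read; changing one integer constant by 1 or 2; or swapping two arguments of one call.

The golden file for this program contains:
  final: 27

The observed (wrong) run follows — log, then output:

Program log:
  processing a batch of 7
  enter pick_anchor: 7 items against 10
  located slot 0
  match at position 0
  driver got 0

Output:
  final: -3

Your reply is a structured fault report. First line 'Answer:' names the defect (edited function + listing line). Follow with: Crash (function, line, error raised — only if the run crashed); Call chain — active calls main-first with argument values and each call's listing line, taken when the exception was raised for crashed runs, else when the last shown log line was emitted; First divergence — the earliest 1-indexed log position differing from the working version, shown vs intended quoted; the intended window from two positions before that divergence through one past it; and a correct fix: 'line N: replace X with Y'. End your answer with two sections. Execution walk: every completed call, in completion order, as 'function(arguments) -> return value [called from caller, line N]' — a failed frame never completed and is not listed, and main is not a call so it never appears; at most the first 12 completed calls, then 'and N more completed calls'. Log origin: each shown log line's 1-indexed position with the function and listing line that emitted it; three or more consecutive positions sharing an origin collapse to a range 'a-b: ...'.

Answer: the defect is in pick_anchor at line 12.
The tell: The earliest visible damage is log position 5 — 'driver got 0' rather than the intended 'driver got 30'.
Call chain: main.
First divergence: position 5 — the shown line 'driver got 0' should read 'driver got 30'.
Intended log window:
  3: located slot 0
  4: match at position 0
  5: driver got 30
Execution walk:
  grade_run([10, 1, 7, 10, 5, 9, 9], 10) -> 0  [called from pick_anchor, line 9]
  pick_anchor([10, 1, 7, 10, 5, 9, 9], 10) -> 0  [called from main, line 18]
Origin of each log line:
  1: emitted by main (line 17)
  2: emitted by pick_anchor (line 8)
  3: emitted by grade_run (line 4)
  4: emitted by pick_anchor (line 10)
  5: emitted by main (line 19)
A correct fix: line 12: replace `mark` with `acc`.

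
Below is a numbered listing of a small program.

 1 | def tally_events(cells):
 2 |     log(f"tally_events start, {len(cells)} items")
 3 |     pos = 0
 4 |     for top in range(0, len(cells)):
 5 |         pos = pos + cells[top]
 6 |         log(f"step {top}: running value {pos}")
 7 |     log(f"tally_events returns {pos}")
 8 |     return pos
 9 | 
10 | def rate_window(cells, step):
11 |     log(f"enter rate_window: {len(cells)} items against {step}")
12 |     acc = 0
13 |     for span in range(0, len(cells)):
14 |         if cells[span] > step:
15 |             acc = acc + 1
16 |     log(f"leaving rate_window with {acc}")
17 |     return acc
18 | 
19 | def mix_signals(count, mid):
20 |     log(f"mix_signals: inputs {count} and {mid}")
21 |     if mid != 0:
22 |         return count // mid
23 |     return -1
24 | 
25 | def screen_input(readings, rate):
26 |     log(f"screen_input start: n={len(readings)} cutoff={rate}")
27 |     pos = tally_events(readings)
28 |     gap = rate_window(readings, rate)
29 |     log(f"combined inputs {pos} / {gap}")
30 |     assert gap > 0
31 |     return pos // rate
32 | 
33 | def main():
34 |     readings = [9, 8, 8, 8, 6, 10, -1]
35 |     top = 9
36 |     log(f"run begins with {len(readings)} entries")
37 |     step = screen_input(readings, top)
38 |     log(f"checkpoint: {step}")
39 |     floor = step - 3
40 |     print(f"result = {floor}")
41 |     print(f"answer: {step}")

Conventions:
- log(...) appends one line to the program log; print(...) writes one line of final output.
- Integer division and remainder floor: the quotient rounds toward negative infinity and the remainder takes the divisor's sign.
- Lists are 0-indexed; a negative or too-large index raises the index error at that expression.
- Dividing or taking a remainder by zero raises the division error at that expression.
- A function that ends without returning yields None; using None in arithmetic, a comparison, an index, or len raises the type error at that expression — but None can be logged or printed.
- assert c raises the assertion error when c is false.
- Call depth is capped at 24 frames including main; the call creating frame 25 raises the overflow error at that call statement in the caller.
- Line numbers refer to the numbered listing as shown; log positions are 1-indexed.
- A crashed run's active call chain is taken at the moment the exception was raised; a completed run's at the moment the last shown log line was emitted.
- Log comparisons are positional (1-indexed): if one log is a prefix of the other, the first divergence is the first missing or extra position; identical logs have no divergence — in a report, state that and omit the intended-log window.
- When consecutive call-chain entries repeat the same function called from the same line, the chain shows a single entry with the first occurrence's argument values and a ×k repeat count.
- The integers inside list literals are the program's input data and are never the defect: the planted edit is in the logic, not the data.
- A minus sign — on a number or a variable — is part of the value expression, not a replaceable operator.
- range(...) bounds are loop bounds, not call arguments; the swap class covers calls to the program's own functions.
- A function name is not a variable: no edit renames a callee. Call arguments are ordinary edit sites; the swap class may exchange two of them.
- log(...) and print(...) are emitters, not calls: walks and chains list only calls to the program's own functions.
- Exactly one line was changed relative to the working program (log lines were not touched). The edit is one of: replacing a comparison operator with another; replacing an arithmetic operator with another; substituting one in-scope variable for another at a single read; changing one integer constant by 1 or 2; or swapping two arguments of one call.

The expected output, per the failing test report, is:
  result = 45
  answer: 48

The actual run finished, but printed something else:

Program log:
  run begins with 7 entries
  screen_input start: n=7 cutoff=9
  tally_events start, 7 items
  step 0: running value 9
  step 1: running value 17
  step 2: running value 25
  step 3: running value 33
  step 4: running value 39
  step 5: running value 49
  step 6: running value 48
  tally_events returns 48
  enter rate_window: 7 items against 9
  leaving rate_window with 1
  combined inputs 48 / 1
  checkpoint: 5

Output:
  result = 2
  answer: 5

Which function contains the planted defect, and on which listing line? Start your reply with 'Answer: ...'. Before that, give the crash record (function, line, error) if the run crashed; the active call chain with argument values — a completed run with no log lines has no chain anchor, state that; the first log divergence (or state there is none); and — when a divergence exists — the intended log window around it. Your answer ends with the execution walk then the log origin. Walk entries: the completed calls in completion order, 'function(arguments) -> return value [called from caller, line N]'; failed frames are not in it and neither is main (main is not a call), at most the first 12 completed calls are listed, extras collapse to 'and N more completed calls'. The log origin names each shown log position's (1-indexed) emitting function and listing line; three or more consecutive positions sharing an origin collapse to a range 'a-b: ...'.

Answer: the defect is in screen_input at line 31.
The tell: The log first diverges at position 15: the faulty run prints 'checkpoint: 5' where the working version prints 'checkpoint: 48'.
Call chain: main.
First divergence: position 15; shown 'checkpoint: 5' vs intended 'checkpoint: 48'.
Intended log window:
  13: leaving rate_window with 1
  14: combined inputs 48 / 1
  15: checkpoint: 48
Execution walk:
  tally_events([9, 8, 8, 8, 6, 10, -1]) -> 48  [called from screen_input, line 27]
  rate_window([9, 8, 8, 8, 6, 10, -1], 9) -> 1  [called from screen_input, line 28]
  screen_input([9, 8, 8, 8, 6, 10, -1], 9) -> 5  [called from main, line 37]
Log origin:
  1: from main, line 36
  2: from screen_input, line 26
  3: from tally_events, line 2
  4-10: from tally_events, line 6
  11: from tally_events, line 7
  12: from rate_window, line 11
  13: from rate_window, line 16
  14: from screen_input, line 29
  15: from main, line 38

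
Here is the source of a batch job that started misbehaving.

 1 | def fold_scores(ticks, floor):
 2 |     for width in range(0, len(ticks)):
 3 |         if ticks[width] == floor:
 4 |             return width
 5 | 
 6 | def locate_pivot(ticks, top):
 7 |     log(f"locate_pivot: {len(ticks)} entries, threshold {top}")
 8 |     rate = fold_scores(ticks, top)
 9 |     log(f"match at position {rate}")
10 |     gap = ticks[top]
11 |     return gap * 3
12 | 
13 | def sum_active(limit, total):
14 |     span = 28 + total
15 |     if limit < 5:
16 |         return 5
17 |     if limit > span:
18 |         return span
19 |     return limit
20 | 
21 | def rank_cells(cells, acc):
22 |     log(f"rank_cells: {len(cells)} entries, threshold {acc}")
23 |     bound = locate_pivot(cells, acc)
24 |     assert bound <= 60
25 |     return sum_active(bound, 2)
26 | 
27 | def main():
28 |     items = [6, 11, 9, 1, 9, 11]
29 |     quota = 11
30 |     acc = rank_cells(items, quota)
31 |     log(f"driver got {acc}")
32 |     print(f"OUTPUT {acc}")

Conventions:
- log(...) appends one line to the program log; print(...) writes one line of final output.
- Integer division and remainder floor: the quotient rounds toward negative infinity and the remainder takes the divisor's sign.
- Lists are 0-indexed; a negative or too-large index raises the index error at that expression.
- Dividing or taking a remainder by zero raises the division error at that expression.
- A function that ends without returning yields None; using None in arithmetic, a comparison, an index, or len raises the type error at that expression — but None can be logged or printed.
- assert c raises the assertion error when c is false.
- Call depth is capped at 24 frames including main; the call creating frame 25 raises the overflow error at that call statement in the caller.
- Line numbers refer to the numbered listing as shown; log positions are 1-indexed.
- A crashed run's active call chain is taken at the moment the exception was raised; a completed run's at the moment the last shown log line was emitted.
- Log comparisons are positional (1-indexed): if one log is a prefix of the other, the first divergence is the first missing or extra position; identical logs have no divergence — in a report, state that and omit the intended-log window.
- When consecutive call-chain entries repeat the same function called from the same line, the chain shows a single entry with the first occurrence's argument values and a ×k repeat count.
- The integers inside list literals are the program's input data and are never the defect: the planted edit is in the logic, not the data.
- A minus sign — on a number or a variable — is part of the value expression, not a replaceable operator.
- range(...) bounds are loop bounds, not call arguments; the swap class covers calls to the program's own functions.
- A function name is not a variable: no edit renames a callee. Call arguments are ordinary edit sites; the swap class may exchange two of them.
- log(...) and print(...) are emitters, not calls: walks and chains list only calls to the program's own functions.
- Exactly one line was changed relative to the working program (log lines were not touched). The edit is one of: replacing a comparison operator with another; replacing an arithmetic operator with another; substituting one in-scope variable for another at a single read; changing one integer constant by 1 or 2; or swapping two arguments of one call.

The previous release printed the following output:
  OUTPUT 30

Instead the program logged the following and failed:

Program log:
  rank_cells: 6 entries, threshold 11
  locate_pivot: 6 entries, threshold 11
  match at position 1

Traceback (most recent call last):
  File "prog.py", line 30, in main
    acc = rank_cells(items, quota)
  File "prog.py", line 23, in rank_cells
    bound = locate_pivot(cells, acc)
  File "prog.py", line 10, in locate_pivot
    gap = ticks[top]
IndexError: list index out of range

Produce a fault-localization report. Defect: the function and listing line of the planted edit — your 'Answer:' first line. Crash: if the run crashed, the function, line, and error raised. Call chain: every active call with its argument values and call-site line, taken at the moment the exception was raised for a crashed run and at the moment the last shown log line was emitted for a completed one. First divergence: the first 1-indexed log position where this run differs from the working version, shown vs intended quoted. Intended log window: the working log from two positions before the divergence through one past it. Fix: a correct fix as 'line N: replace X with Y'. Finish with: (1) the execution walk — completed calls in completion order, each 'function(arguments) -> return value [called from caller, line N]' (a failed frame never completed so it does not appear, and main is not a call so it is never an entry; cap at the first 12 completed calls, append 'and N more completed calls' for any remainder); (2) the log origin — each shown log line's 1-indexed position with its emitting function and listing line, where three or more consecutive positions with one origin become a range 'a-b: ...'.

Answer: the defect is in locate_pivot at line 10.
Core observation: The faulty run's log stops after 3 lines; the working version's next line would be 'driver got 30'.
Crash: locate_pivot, line 10, IndexError.
Call chain: main -> rank_cells([6, 11, 9, 1, 9, 11], 11) (called at line 30) -> locate_pivot([6, 11, 9, 1, 9, 11], 11) (called at line 23).
First divergence: position 4 — the faulty run's log ends after 3 lines; the working version continues with 'driver got 30'.
Intended log window:
  2: locate_pivot: 6 entries, threshold 11
  3: match at position 1
  4: driver got 30
Execution walk:
  fold_scores([6, 11, 9, 1, 9, 11], 11) -> 1  [called from locate_pivot, line 8]
Log line origins:
  1: logged in rank_cells at line 22
  2: logged in locate_pivot at line 7
  3: logged in locate_pivot at line 9
A correct fix: line 10: replace `top` with `rate`.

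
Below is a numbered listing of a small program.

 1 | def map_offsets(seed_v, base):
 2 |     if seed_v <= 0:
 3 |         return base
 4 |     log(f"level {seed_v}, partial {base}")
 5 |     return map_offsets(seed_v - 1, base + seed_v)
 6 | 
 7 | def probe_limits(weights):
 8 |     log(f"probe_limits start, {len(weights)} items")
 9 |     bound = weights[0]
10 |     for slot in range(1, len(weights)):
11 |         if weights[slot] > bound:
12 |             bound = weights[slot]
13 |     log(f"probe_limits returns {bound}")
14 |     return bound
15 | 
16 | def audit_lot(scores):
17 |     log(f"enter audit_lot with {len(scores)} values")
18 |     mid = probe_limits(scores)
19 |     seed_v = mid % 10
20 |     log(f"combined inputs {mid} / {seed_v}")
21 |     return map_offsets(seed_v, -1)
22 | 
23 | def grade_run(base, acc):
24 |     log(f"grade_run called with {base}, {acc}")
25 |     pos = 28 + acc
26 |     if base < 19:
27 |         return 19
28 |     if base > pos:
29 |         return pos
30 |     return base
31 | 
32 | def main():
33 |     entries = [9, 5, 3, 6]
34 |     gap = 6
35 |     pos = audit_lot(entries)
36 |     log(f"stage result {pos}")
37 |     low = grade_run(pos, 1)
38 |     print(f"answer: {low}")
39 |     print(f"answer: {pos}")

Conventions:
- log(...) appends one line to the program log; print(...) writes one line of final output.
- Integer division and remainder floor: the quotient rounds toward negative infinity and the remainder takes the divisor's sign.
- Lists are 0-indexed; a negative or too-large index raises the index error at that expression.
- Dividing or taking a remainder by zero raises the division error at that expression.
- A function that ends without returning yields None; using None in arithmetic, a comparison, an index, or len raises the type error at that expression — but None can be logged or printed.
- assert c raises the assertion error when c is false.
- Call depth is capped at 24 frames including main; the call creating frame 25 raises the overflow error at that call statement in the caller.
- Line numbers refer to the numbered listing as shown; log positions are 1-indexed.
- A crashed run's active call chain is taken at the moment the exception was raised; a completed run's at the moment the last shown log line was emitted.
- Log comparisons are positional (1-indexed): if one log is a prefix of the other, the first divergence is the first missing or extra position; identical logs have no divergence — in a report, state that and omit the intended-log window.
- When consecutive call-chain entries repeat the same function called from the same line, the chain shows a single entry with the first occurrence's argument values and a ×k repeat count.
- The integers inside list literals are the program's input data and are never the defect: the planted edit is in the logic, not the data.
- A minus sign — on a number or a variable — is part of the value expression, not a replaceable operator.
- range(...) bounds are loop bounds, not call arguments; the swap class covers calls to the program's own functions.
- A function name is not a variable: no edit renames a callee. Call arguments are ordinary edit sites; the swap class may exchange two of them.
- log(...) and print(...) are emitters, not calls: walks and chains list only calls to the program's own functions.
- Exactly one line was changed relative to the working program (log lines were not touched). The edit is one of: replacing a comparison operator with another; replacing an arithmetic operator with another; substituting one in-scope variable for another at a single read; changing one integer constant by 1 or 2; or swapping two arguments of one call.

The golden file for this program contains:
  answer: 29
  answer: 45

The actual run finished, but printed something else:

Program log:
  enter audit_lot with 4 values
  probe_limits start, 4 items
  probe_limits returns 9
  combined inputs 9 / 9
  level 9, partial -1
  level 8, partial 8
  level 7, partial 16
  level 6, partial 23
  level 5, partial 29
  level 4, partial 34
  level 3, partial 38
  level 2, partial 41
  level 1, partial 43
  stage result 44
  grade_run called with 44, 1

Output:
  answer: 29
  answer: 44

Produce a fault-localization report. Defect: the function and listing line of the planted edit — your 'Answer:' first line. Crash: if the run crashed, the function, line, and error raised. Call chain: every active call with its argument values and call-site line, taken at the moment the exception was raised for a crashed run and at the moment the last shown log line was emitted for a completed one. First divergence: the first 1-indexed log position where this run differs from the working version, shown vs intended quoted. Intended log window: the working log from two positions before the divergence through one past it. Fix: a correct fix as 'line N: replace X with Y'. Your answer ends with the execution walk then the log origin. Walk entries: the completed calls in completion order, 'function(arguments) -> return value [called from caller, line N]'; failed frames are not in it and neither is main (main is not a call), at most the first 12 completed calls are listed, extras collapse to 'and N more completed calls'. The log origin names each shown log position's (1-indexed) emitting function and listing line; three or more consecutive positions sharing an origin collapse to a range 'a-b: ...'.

Answer: the defect is in audit_lot at line 21.
Key observation: Log line 5 is where behavior first shows: 'level 9, partial -1' appears instead of 'level 9, partial 0'.
Call chain: main -> grade_run(44, 1) (called at line 37).
First divergence: position 5; shown 'level 9, partial -1' vs intended 'level 9, partial 0'.
Intended log window:
  3: probe_limits returns 9
  4: combined inputs 9 / 9
  5: level 9, partial 0
  6: level 8, partial 9
Execution walk:
  probe_limits([9, 5, 3, 6]) -> 9  [called from audit_lot, line 18]
  map_offsets(0, 44) -> 44  [called from map_offsets, line 5]
  map_offsets(1, 43) -> 44  [called from map_offsets, line 5]
  map_offsets(2, 41) -> 44  [called from map_offsets, line 5]
  map_offsets(3, 38) -> 44  [called from map_offsets, line 5]
  map_offsets(4, 34) -> 44  [called from map_offsets, line 5]
  map_offsets(5, 29) -> 44  [called from map_offsets, line 5]
  map_offsets(6, 23) -> 44  [called from map_offsets, line 5]
  map_offsets(7, 16) -> 44  [called from map_offsets, line 5]
  map_offsets(8, 8) -> 44  [called from map_offsets, line 5]
  map_offsets(9, -1) -> 44  [called from audit_lot, line 21]
  audit_lot([9, 5, 3, 6]) -> 44  [called from main, line 35]
  ... and 1 more completed call
Log origins:
  1: from audit_lot, line 17
  2: from probe_limits, line 8
  3: from probe_limits, line 13
  4: from audit_lot, line 20
  5-13: from map_offsets, line 4
  14: from main, line 36
  15: from grade_run, line 24
A correct fix: line 21: replace `-1` with `0`.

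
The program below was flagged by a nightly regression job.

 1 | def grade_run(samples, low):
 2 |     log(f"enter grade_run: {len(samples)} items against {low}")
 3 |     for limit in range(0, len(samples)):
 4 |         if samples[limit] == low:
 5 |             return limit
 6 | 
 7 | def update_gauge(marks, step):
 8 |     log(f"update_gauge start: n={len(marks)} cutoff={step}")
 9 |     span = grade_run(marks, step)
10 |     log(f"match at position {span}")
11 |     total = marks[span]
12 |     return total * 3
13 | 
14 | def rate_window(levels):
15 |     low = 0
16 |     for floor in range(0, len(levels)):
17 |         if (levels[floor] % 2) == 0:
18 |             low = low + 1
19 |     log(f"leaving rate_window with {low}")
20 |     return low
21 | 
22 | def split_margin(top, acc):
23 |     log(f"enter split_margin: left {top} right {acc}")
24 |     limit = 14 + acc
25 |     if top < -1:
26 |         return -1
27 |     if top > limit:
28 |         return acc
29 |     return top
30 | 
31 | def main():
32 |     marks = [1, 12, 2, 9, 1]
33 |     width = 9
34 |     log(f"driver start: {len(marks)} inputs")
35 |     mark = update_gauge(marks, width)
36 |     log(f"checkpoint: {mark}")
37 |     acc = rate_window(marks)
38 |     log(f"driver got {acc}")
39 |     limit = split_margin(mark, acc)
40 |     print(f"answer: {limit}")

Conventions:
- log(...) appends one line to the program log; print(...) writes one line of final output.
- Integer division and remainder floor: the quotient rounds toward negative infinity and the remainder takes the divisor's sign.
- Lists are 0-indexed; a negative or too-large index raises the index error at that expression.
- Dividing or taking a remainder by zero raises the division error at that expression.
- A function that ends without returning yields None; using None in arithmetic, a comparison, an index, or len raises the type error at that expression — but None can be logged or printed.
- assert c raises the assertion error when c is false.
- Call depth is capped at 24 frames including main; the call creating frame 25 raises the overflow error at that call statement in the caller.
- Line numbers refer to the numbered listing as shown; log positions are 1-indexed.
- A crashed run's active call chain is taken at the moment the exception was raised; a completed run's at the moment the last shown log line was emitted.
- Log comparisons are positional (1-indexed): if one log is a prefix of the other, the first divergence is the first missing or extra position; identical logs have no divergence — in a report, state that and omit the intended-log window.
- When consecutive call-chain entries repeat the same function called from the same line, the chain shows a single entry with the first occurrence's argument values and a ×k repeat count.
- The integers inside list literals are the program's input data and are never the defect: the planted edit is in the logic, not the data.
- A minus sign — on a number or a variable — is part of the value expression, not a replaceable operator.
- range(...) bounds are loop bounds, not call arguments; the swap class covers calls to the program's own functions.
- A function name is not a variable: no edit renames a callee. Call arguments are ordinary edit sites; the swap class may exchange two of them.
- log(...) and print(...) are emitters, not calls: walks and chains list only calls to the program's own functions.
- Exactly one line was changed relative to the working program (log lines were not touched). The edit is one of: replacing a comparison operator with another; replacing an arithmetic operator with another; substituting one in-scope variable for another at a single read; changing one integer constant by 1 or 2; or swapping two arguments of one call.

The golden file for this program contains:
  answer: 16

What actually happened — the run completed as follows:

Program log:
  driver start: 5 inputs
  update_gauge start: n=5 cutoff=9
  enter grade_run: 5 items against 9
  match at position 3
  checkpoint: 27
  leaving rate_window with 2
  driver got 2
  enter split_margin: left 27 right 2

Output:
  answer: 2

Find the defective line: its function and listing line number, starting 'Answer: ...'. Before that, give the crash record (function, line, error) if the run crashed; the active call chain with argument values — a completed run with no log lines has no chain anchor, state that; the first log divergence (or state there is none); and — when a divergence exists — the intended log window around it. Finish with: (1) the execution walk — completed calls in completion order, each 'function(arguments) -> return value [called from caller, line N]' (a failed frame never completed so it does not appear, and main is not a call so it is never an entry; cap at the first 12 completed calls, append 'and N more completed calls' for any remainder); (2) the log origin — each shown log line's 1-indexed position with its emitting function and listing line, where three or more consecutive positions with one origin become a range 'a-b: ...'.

Answer: the defect is in split_margin at line 28.
Core observation: Every logged value matches the working version; the printed result is what differs.
Call chain: main -> split_margin(27, 2) (called at line 39).
First divergence: there is none — every log position agrees.
Execution walk:
  grade_run([1, 12, 2, 9, 1], 9) -> 3  [called from update_gauge, line 9]
  update_gauge([1, 12, 2, 9, 1], 9) -> 27  [called from main, line 35]
  rate_window([1, 12, 2, 9, 1]) -> 2  [called from main, line 37]
  split_margin(27, 2) -> 2  [called from main, line 39]
Origin of each log line:
  1: logged in main at line 34
  2: logged in update_gauge at line 8
  3: logged in grade_run at line 2
  4: logged in update_gauge at line 10
  5: logged in main at line 36
  6: logged in rate_window at line 19
  7: logged in main at line 38
  8: logged in split_margin at line 23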